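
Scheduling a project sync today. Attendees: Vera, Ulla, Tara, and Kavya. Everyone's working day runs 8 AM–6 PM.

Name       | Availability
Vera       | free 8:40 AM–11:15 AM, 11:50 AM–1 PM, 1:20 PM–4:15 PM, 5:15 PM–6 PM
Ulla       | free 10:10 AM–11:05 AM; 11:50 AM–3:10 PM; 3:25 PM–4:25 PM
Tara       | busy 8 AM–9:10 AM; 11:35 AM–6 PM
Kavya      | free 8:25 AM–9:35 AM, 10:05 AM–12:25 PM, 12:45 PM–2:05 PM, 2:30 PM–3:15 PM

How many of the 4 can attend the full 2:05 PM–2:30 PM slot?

Vera free: 08:40-11:15, 11:50-13:00, 13:20-16:15, 17:15-18:00.
Ulla free: 10:10-11:05, 11:50-15:10, 15:25-16:25.
Tara free: 09:10-11:35 (invert busy blocks within the working day).
Kavya free: 08:25-09:35, 10:05-12:25, 12:45-14:05, 14:30-15:15.
Vera and Ulla can make the full 14:05-14:30 slot — that's 2.

2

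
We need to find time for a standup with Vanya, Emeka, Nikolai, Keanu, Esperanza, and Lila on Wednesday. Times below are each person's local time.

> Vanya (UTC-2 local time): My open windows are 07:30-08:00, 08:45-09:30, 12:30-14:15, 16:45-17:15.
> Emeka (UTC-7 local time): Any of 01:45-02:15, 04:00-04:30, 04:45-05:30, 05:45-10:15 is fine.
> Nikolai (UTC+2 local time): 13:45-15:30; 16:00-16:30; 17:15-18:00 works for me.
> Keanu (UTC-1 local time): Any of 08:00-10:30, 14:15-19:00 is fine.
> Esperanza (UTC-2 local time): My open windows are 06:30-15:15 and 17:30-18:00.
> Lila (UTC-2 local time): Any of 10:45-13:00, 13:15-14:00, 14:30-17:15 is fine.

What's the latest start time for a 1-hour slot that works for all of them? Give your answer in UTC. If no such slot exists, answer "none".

none

Vanya in UTC: 09:30-10:00, 10:45-11:30, 14:30-16:15, 18:45-19:15 (add 2h to convert from UTC-2).
Emeka in UTC: 08:45-09:15, 11:00-11:30, 11:45-12:30, 12:45-17:15 (add 7h to convert from UTC-7).
Nikolai in UTC: 11:45-13:30, 14:00-14:30, 15:15-16:00 (subtract 2h to convert from UTC+2).
Keanu in UTC: 09:00-11:30, 15:15-20:00 (add 1h to convert from UTC-1).
Esperanza in UTC: 08:30-17:15, 19:30-20:00 (add 2h to convert from UTC-2).
Lila in UTC: 12:45-15:00, 15:15-16:00, 16:30-19:15 (add 2h to convert from UTC-2).
Vanya ∩ Emeka: 11:00-11:30, 14:30-16:15.
Vanya ∩ Emeka ∩ Nikolai: 15:15-16:00.
Vanya ∩ Emeka ∩ Nikolai ∩ Keanu: 15:15-16:00.
Vanya ∩ Emeka ∩ Nikolai ∩ Keanu ∩ Esperanza: 15:15-16:00.
Vanya ∩ Emeka ∩ Nikolai ∩ Keanu ∩ Esperanza ∩ Lila: 15:15-16:00.
So the common availability across everyone is 15:15-16:00.
No common window is at least 60 minutes long.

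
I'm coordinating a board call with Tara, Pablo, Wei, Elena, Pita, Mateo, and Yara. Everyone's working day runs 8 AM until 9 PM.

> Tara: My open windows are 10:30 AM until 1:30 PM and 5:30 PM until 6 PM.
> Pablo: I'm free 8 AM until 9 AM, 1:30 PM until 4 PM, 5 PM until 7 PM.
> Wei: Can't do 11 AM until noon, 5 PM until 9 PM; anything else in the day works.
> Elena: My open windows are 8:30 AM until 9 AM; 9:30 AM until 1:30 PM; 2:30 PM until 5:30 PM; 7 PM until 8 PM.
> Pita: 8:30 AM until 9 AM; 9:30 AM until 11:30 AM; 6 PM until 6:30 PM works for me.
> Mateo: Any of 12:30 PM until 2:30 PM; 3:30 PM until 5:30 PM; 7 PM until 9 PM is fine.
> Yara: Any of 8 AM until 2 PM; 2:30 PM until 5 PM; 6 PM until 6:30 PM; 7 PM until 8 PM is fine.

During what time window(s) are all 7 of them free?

Tara free: 10:30-13:30, 17:30-18:00.
Pablo free: 08:00-09:00, 13:30-16:00, 17:00-19:00.
Wei free: 08:00-11:00, 12:00-17:00 (invert busy blocks within the working day).
Elena free: 08:30-09:00, 09:30-13:30, 14:30-17:30, 19:00-20:00.
Pita free: 08:30-09:00, 09:30-11:30, 18:00-18:30.
Mateo free: 12:30-14:30, 15:30-17:30, 19:00-21:00.
Yara free: 08:00-14:00, 14:30-17:00, 18:00-18:30, 19:00-20:00.
Tara ∩ Pablo: 17:30-18:00.
Tara ∩ Pablo ∩ Wei: ∅.
Tara ∩ Pablo ∩ Wei ∩ Elena: ∅.
Tara ∩ Pablo ∩ Wei ∩ Elena ∩ Pita: ∅.
Tara ∩ Pablo ∩ Wei ∩ Elena ∩ Pita ∩ Mateo: ∅.
Tara ∩ Pablo ∩ Wei ∩ Elena ∩ Pita ∩ Mateo ∩ Yara: ∅.
There is no time when everyone is free.

none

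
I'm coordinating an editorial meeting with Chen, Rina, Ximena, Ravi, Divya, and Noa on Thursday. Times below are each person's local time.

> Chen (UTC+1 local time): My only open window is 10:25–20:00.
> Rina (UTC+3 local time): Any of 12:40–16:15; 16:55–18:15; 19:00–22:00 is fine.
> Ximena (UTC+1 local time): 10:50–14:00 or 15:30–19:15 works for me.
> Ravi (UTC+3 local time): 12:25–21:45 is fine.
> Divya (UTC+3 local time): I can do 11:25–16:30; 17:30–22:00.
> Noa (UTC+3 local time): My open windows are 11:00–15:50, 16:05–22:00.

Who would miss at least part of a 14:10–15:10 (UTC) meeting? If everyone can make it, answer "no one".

Chen in UTC: 09:25-19:00 (subtract 1h to convert from UTC+1).
Rina in UTC: 09:40-13:15, 13:55-15:15, 16:00-19:00 (subtract 3h to convert from UTC+3).
Ximena in UTC: 09:50-13:00, 14:30-18:15 (subtract 1h to convert from UTC+1).
Ravi in UTC: 09:25-18:45 (subtract 3h to convert from UTC+3).
Divya in UTC: 08:25-13:30, 14:30-19:00 (subtract 3h to convert from UTC+3).
Noa in UTC: 08:00-12:50, 13:05-19:00 (subtract 3h to convert from UTC+3).
Chen: free for 14:10-15:10. Rina: free for 14:10-15:10. Ximena: not fully free for 14:10-15:10. Ravi: free for 14:10-15:10. Divya: not fully free for 14:10-15:10. Noa: free for 14:10-15:10.

Divya, Ximena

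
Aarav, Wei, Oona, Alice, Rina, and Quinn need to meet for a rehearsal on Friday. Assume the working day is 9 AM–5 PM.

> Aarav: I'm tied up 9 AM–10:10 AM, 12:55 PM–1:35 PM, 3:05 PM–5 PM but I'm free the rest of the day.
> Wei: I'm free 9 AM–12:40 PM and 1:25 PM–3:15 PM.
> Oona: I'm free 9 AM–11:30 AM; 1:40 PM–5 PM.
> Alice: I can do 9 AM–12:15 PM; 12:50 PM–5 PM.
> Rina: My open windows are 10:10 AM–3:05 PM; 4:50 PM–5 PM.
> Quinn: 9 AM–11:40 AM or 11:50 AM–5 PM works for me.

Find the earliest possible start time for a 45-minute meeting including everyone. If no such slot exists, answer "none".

Aarav free: 10:10-12:55, 13:35-15:05 (invert busy blocks within the working day).
Wei free: 09:00-12:40, 13:25-15:15.
Oona free: 09:00-11:30, 13:40-17:00.
Alice free: 09:00-12:15, 12:50-17:00.
Rina free: 10:10-15:05, 16:50-17:00.
Quinn free: 09:00-11:40, 11:50-17:00.
Aarav ∩ Wei: 10:10-12:40, 13:35-15:05.
Aarav ∩ Wei ∩ Oona: 10:10-11:30, 13:40-15:05.
Aarav ∩ Wei ∩ Oona ∩ Alice: 10:10-11:30, 13:40-15:05.
Aarav ∩ Wei ∩ Oona ∩ Alice ∩ Rina: 10:10-11:30, 13:40-15:05.
Aarav ∩ Wei ∩ Oona ∩ Alice ∩ Rina ∩ Quinn: 10:10-11:30, 13:40-15:05.
Those are the intersection windows.
The first common window of at least 45 minutes is 10:10-11:30, so the earliest start is 10:10.

10:10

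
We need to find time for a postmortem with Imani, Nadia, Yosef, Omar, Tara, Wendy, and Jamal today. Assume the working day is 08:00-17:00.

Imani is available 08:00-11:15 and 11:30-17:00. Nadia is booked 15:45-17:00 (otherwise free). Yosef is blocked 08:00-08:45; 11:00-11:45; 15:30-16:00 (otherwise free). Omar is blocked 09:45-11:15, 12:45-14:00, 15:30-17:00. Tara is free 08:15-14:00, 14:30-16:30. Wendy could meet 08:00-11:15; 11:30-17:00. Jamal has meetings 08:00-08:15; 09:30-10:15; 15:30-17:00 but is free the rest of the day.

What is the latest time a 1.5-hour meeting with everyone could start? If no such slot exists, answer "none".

Imani free: 08:00-11:15, 11:30-17:00.
Nadia free: 08:00-15:45 (invert busy blocks within the working day).
Yosef free: 08:45-11:00, 11:45-15:30, 16:00-17:00 (invert busy blocks within the working day).
Omar free: 08:00-09:45, 11:15-12:45, 14:00-15:30 (invert busy blocks within the working day).
Tara free: 08:15-14:00, 14:30-16:30.
Wendy free: 08:00-11:15, 11:30-17:00.
Jamal free: 08:15-09:30, 10:15-15:30 (invert busy blocks within the working day).
Imani ∩ Nadia: 08:00-11:15, 11:30-15:45.
Imani ∩ Nadia ∩ Yosef: 08:45-11:00, 11:45-15:30.
Imani ∩ Nadia ∩ Yosef ∩ Omar: 08:45-09:45, 11:45-12:45, 14:00-15:30.
Imani ∩ Nadia ∩ Yosef ∩ Omar ∩ Tara: 08:45-09:45, 11:45-12:45, 14:30-15:30.
Imani ∩ Nadia ∩ Yosef ∩ Omar ∩ Tara ∩ Wendy: 08:45-09:45, 11:45-12:45, 14:30-15:30.
Imani ∩ Nadia ∩ Yosef ∩ Omar ∩ Tara ∩ Wendy ∩ Jamal: 08:45-09:30, 11:45-12:45, 14:30-15:30.
No common window is at least 90 minutes long.

none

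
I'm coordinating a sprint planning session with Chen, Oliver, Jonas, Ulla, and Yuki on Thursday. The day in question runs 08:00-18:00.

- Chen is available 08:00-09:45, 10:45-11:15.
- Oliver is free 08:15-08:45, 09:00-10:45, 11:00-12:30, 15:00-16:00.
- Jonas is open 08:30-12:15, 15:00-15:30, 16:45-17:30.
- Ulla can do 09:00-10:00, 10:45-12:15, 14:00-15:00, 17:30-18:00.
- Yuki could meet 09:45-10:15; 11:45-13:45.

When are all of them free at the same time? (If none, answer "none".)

Chen ∩ Oliver: 08:15-08:45, 09:00-09:45, 11:00-11:15.
Chen ∩ Oliver ∩ Jonas: 08:30-08:45, 09:00-09:45, 11:00-11:15.
Chen ∩ Oliver ∩ Jonas ∩ Ulla: 09:00-09:45, 11:00-11:15.
Chen ∩ Oliver ∩ Jonas ∩ Ulla ∩ Yuki: ∅.
There is no time when everyone is free.

none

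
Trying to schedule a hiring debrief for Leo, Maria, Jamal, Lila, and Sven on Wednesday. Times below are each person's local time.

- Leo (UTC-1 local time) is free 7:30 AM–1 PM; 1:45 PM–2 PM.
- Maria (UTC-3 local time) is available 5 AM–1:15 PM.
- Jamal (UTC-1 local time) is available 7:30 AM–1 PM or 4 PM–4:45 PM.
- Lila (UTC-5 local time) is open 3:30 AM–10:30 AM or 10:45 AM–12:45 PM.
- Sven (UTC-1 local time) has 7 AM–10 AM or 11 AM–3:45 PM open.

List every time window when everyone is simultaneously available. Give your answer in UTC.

08:30-11:00, 12:00-14:00

Leo in UTC: 08:30-14:00, 14:45-15:00 (add 1h to convert from UTC-1).
Maria in UTC: 08:00-16:15 (add 3h to convert from UTC-3).
Jamal in UTC: 08:30-14:00, 17:00-17:45 (add 1h to convert from UTC-1).
Lila in UTC: 08:30-15:30, 15:45-17:45 (add 5h to convert from UTC-5).
Sven in UTC: 08:00-11:00, 12:00-16:45 (add 1h to convert from UTC-1).
Leo ∩ Maria: 08:30-14:00, 14:45-15:00.
Leo ∩ Maria ∩ Jamal: 08:30-14:00.
Leo ∩ Maria ∩ Jamal ∩ Lila: 08:30-14:00.
Leo ∩ Maria ∩ Jamal ∩ Lila ∩ Sven: 08:30-11:00, 12:00-14:00.
So the common availability across everyone is 08:30-11:00, 12:00-14:00.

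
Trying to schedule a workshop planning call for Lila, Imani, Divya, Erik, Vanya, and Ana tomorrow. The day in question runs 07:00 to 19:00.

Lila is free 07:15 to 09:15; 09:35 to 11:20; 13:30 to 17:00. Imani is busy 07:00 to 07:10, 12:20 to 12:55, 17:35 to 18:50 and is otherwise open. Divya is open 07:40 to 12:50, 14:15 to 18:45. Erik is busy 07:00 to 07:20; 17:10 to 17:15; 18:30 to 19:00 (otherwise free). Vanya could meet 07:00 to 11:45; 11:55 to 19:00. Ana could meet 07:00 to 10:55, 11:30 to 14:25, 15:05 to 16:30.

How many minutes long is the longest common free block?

95

Lila free: 07:15-09:15, 09:35-11:20, 13:30-17:00.
Imani free: 07:10-12:20, 12:55-17:35, 18:50-19:00 (invert busy blocks within the working day).
Divya free: 07:40-12:50, 14:15-18:45.
Erik free: 07:20-17:10, 17:15-18:30 (invert busy blocks within the working day).
Vanya free: 07:00-11:45, 11:55-19:00.
Ana free: 07:00-10:55, 11:30-14:25, 15:05-16:30.
Lila ∩ Imani: 07:15-09:15, 09:35-11:20, 13:30-17:00.
Lila ∩ Imani ∩ Divya: 07:40-09:15, 09:35-11:20, 14:15-17:00.
Lila ∩ Imani ∩ Divya ∩ Erik: 07:40-09:15, 09:35-11:20, 14:15-17:00.
Lila ∩ Imani ∩ Divya ∩ Erik ∩ Vanya: 07:40-09:15, 09:35-11:20, 14:15-17:00.
Lila ∩ Imani ∩ Divya ∩ Erik ∩ Vanya ∩ Ana: 07:40-09:15, 09:35-10:55, 14:15-14:25, 15:05-16:30.
The longest is 07:40-09:15 at 95 minutes.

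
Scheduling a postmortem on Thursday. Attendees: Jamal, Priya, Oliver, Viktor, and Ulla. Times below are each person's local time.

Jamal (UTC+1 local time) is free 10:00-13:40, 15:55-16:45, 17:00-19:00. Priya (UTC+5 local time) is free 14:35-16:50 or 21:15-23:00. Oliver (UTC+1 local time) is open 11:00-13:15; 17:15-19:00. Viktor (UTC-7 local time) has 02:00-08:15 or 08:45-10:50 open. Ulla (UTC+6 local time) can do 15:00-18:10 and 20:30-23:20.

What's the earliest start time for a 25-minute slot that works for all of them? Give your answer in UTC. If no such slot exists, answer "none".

10:00

Jamal in UTC: 09:00-12:40, 14:55-15:45, 16:00-18:00 (subtract 1h to convert from UTC+1).
Priya in UTC: 09:35-11:50, 16:15-18:00 (subtract 5h to convert from UTC+5).
Oliver in UTC: 10:00-12:15, 16:15-18:00 (subtract 1h to convert from UTC+1).
Viktor in UTC: 09:00-15:15, 15:45-17:50 (add 7h to convert from UTC-7).
Ulla in UTC: 09:00-12:10, 14:30-17:20 (subtract 6h to convert from UTC+6).
Jamal ∩ Priya: 09:35-11:50, 16:15-18:00.
Jamal ∩ Priya ∩ Oliver: 10:00-11:50, 16:15-18:00.
Jamal ∩ Priya ∩ Oliver ∩ Viktor: 10:00-11:50, 16:15-17:50.
Jamal ∩ Priya ∩ Oliver ∩ Viktor ∩ Ulla: 10:00-11:50, 16:15-17:20.
Those are the intersection windows.
The first common window of at least 25 minutes is 10:00-11:50, so the earliest start is 10:00.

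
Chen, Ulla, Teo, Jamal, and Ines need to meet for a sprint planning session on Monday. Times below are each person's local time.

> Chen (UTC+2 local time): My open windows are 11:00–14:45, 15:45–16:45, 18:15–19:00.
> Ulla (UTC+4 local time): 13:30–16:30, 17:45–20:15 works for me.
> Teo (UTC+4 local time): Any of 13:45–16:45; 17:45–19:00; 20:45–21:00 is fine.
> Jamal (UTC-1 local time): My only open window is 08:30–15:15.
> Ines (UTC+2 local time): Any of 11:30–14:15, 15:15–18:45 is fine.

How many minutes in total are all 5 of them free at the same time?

210

Chen in UTC: 09:00-12:45, 13:45-14:45, 16:15-17:00 (subtract 2h to convert from UTC+2).
Ulla in UTC: 09:30-12:30, 13:45-16:15 (subtract 4h to convert from UTC+4).
Teo in UTC: 09:45-12:45, 13:45-15:00, 16:45-17:00 (subtract 4h to convert from UTC+4).
Jamal in UTC: 09:30-16:15 (add 1h to convert from UTC-1).
Ines in UTC: 09:30-12:15, 13:15-16:45 (subtract 2h to convert from UTC+2).
Chen ∩ Ulla: 09:30-12:30, 13:45-14:45.
Chen ∩ Ulla ∩ Teo: 09:45-12:30, 13:45-14:45.
Chen ∩ Ulla ∩ Teo ∩ Jamal: 09:45-12:30, 13:45-14:45.
Chen ∩ Ulla ∩ Teo ∩ Jamal ∩ Ines: 09:45-12:15, 13:45-14:45.
Summing the common windows: 150 + 60 = 210 minutes.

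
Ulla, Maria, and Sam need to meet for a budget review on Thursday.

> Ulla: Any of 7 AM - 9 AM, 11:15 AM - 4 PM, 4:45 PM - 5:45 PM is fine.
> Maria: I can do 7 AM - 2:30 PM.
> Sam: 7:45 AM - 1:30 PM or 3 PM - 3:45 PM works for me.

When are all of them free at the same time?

Ulla ∩ Maria: 07:00-09:00, 11:15-14:30.
Ulla ∩ Maria ∩ Sam: 07:45-09:00, 11:15-13:30.

07:45-09:00, 11:15-13:30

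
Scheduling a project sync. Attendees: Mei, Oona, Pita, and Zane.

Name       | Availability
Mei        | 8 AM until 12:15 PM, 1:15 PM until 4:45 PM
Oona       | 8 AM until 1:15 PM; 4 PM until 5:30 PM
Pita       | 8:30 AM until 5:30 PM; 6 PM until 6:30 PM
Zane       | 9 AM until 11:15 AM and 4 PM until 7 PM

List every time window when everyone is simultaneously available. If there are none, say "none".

09:00-11:15, 16:00-16:45

Mei ∩ Oona: 08:00-12:15, 16:00-16:45.
Mei ∩ Oona ∩ Pita: 08:30-12:15, 16:00-16:45.
Mei ∩ Oona ∩ Pita ∩ Zane: 09:00-11:15, 16:00-16:45.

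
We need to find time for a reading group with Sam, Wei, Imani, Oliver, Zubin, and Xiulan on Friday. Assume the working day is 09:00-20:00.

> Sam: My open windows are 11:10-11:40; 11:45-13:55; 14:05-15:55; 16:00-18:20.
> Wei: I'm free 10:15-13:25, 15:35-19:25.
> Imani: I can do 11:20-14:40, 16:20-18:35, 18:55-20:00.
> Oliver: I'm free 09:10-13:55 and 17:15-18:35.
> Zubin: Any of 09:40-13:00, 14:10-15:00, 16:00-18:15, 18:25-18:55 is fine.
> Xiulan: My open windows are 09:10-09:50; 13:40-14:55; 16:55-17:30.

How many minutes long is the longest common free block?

Sam ∩ Wei: 11:10-11:40, 11:45-13:25, 15:35-15:55, 16:00-18:20.
Sam ∩ Wei ∩ Imani: 11:20-11:40, 11:45-13:25, 16:20-18:20.
Sam ∩ Wei ∩ Imani ∩ Oliver: 11:20-11:40, 11:45-13:25, 17:15-18:20.
Sam ∩ Wei ∩ Imani ∩ Oliver ∩ Zubin: 11:20-11:40, 11:45-13:00, 17:15-18:15.
Sam ∩ Wei ∩ Imani ∩ Oliver ∩ Zubin ∩ Xiulan: 17:15-17:30.
The longest is 17:15-17:30 at 15 minutes.

15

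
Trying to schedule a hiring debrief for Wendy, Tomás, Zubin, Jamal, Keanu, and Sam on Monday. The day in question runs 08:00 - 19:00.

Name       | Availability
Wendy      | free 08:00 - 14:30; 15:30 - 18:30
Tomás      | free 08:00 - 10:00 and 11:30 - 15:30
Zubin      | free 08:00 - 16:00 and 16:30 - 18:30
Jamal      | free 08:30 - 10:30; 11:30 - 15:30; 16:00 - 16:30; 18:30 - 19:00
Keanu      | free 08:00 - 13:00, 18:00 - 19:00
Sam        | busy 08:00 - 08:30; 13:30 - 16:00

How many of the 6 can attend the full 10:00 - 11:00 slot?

Wendy free: 08:00-14:30, 15:30-18:30.
Tomás free: 08:00-10:00, 11:30-15:30.
Zubin free: 08:00-16:00, 16:30-18:30.
Jamal free: 08:30-10:30, 11:30-15:30, 16:00-16:30, 18:30-19:00.
Keanu free: 08:00-13:00, 18:00-19:00.
Sam free: 08:30-13:30, 16:00-19:00 (invert busy blocks within the working day).
Wendy, Zubin, Keanu, and Sam can make the full 10:00-11:00 slot — that's 4.

4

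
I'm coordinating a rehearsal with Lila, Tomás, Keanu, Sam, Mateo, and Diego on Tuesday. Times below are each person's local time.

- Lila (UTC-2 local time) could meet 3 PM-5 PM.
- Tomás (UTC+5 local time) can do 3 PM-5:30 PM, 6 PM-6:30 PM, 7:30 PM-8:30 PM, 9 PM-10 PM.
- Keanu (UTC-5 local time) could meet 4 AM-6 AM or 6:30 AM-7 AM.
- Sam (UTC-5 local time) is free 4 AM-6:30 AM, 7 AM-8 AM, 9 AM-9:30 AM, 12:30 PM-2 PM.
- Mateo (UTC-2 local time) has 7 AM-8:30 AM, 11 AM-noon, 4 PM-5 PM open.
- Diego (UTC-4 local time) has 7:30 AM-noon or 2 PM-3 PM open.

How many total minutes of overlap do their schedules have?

0

Lila in UTC: 17:00-19:00 (add 2h to convert from UTC-2).
Tomás in UTC: 10:00-12:30, 13:00-13:30, 14:30-15:30, 16:00-17:00 (subtract 5h to convert from UTC+5).
Keanu in UTC: 09:00-11:00, 11:30-12:00 (add 5h to convert from UTC-5).
Sam in UTC: 09:00-11:30, 12:00-13:00, 14:00-14:30, 17:30-19:00 (add 5h to convert from UTC-5).
Mateo in UTC: 09:00-10:30, 13:00-14:00, 18:00-19:00 (add 2h to convert from UTC-2).
Diego in UTC: 11:30-16:00, 18:00-19:00 (add 4h to convert from UTC-4).
Lila ∩ Tomás: ∅.
Lila ∩ Tomás ∩ Keanu: ∅.
Lila ∩ Tomás ∩ Keanu ∩ Sam: ∅.
Lila ∩ Tomás ∩ Keanu ∩ Sam ∩ Mateo: ∅.
Lila ∩ Tomás ∩ Keanu ∩ Sam ∩ Mateo ∩ Diego: ∅.
There is no time when everyone is free.
There is no common window, so the total is 0 minutes.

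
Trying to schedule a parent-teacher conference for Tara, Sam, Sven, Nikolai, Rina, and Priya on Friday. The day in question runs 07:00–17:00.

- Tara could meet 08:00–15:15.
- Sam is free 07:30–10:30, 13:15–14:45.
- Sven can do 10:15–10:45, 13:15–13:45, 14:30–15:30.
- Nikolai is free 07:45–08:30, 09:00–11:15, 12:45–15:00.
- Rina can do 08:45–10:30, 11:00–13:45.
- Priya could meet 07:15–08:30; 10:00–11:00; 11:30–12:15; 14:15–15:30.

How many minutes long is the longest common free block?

Tara ∩ Sam: 08:00-10:30, 13:15-14:45.
Tara ∩ Sam ∩ Sven: 10:15-10:30, 13:15-13:45, 14:30-14:45.
Tara ∩ Sam ∩ Sven ∩ Nikolai: 10:15-10:30, 13:15-13:45, 14:30-14:45.
Tara ∩ Sam ∩ Sven ∩ Nikolai ∩ Rina: 10:15-10:30, 13:15-13:45.
Tara ∩ Sam ∩ Sven ∩ Nikolai ∩ Rina ∩ Priya: 10:15-10:30.
The longest is 10:15-10:30 at 15 minutes.

15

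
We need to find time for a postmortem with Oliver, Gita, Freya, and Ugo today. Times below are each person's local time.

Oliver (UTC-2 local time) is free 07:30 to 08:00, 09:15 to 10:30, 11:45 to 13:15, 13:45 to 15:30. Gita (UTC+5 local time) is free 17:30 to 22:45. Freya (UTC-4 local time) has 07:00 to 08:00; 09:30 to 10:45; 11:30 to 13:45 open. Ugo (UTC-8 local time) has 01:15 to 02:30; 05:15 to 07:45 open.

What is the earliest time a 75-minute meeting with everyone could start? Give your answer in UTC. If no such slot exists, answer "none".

Oliver in UTC: 09:30-10:00, 11:15-12:30, 13:45-15:15, 15:45-17:30 (add 2h to convert from UTC-2).
Gita in UTC: 12:30-17:45 (subtract 5h to convert from UTC+5).
Freya in UTC: 11:00-12:00, 13:30-14:45, 15:30-17:45 (add 4h to convert from UTC-4).
Ugo in UTC: 09:15-10:30, 13:15-15:45 (add 8h to convert from UTC-8).
Oliver ∩ Gita: 13:45-15:15, 15:45-17:30.
Oliver ∩ Gita ∩ Freya: 13:45-14:45, 15:45-17:30.
Oliver ∩ Gita ∩ Freya ∩ Ugo: 13:45-14:45.
No common window is at least 75 minutes long.

none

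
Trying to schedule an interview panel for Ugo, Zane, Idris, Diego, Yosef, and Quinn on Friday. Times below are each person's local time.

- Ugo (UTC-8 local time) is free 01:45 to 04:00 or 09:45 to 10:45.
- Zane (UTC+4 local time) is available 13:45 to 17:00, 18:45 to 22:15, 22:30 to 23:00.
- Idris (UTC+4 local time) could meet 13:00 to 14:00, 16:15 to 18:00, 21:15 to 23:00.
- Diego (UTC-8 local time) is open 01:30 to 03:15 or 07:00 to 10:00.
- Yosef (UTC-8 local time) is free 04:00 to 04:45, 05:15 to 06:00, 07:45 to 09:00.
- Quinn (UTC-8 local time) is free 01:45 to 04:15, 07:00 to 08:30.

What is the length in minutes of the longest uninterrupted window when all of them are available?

Ugo in UTC: 09:45-12:00, 17:45-18:45 (add 8h to convert from UTC-8).
Zane in UTC: 09:45-13:00, 14:45-18:15, 18:30-19:00 (subtract 4h to convert from UTC+4).
Idris in UTC: 09:00-10:00, 12:15-14:00, 17:15-19:00 (subtract 4h to convert from UTC+4).
Diego in UTC: 09:30-11:15, 15:00-18:00 (add 8h to convert from UTC-8).
Yosef in UTC: 12:00-12:45, 13:15-14:00, 15:45-17:00 (add 8h to convert from UTC-8).
Quinn in UTC: 09:45-12:15, 15:00-16:30 (add 8h to convert from UTC-8).
Ugo ∩ Zane: 09:45-12:00, 17:45-18:15, 18:30-18:45.
Ugo ∩ Zane ∩ Idris: 09:45-10:00, 17:45-18:15, 18:30-18:45.
Ugo ∩ Zane ∩ Idris ∩ Diego: 09:45-10:00, 17:45-18:00.
Ugo ∩ Zane ∩ Idris ∩ Diego ∩ Yosef: ∅.
Ugo ∩ Zane ∩ Idris ∩ Diego ∩ Yosef ∩ Quinn: ∅.
There is no time when everyone is free.
No common window exists, so the longest block is 0 minutes.

0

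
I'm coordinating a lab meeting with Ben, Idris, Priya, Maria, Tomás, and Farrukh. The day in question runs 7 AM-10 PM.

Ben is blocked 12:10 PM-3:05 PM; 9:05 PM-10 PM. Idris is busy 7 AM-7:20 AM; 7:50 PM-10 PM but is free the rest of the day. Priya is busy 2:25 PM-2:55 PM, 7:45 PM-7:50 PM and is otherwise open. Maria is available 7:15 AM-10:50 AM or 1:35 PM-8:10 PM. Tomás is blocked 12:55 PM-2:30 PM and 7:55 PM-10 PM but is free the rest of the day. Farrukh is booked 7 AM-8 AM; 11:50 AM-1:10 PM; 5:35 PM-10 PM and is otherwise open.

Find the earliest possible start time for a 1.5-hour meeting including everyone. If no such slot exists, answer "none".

Ben free: 07:00-12:10, 15:05-21:05 (invert busy blocks within the working day).
Idris free: 07:20-19:50 (invert busy blocks within the working day).
Priya free: 07:00-14:25, 14:55-19:45, 19:50-22:00 (invert busy blocks within the working day).
Maria free: 07:15-10:50, 13:35-20:10.
Tomás free: 07:00-12:55, 14:30-19:55 (invert busy blocks within the working day).
Farrukh free: 08:00-11:50, 13:10-17:35 (invert busy blocks within the working day).
Ben ∩ Idris: 07:20-12:10, 15:05-19:50.
Ben ∩ Idris ∩ Priya: 07:20-12:10, 15:05-19:45.
Ben ∩ Idris ∩ Priya ∩ Maria: 07:20-10:50, 15:05-19:45.
Ben ∩ Idris ∩ Priya ∩ Maria ∩ Tomás: 07:20-10:50, 15:05-19:45.
Ben ∩ Idris ∩ Priya ∩ Maria ∩ Tomás ∩ Farrukh: 08:00-10:50, 15:05-17:35.
The first common window of at least 90 minutes is 08:00-10:50, so the earliest start is 08:00.

08:00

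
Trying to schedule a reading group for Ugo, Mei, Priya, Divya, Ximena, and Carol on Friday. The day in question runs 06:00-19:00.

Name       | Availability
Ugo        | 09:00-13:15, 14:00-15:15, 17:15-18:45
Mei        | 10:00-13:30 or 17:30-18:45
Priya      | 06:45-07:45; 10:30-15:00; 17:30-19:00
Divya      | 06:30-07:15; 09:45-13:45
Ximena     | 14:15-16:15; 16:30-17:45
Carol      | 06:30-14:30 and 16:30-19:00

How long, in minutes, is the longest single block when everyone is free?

Ugo ∩ Mei: 10:00-13:15, 17:30-18:45.
Ugo ∩ Mei ∩ Priya: 10:30-13:15, 17:30-18:45.
Ugo ∩ Mei ∩ Priya ∩ Divya: 10:30-13:15.
Ugo ∩ Mei ∩ Priya ∩ Divya ∩ Ximena: ∅.
Ugo ∩ Mei ∩ Priya ∩ Divya ∩ Ximena ∩ Carol: ∅.
There is no time when everyone is free.
No common window exists, so the longest block is 0 minutes.

0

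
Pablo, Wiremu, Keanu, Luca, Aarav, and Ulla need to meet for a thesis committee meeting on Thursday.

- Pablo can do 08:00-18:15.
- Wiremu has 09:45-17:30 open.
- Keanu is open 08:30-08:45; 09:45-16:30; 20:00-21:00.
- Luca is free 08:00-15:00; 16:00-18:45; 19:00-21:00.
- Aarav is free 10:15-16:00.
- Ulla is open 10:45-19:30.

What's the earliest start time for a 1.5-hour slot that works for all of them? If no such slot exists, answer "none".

Pablo ∩ Wiremu: 09:45-17:30.
Pablo ∩ Wiremu ∩ Keanu: 09:45-16:30.
Pablo ∩ Wiremu ∩ Keanu ∩ Luca: 09:45-15:00, 16:00-16:30.
Pablo ∩ Wiremu ∩ Keanu ∩ Luca ∩ Aarav: 10:15-15:00.
Pablo ∩ Wiremu ∩ Keanu ∩ Luca ∩ Aarav ∩ Ulla: 10:45-15:00.
The first common window of at least 90 minutes is 10:45-15:00, so the earliest start is 10:45.

10:45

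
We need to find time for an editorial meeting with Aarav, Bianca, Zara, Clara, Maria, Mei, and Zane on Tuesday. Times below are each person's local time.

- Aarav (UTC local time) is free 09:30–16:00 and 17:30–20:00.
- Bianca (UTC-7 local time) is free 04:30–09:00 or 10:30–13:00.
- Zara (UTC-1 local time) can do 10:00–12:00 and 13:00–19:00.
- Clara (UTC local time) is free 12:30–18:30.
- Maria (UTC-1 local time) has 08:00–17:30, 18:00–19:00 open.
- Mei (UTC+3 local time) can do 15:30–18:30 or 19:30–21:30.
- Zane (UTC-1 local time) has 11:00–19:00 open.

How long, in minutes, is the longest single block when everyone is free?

Aarav in UTC: 09:30-16:00, 17:30-20:00.
Bianca in UTC: 11:30-16:00, 17:30-20:00 (add 7h to convert from UTC-7).
Zara in UTC: 11:00-13:00, 14:00-20:00 (add 1h to convert from UTC-1).
Clara in UTC: 12:30-18:30.
Maria in UTC: 09:00-18:30, 19:00-20:00 (add 1h to convert from UTC-1).
Mei in UTC: 12:30-15:30, 16:30-18:30 (subtract 3h to convert from UTC+3).
Zane in UTC: 12:00-20:00 (add 1h to convert from UTC-1).
Aarav ∩ Bianca: 11:30-16:00, 17:30-20:00.
Aarav ∩ Bianca ∩ Zara: 11:30-13:00, 14:00-16:00, 17:30-20:00.
Aarav ∩ Bianca ∩ Zara ∩ Clara: 12:30-13:00, 14:00-16:00, 17:30-18:30.
Aarav ∩ Bianca ∩ Zara ∩ Clara ∩ Maria: 12:30-13:00, 14:00-16:00, 17:30-18:30.
Aarav ∩ Bianca ∩ Zara ∩ Clara ∩ Maria ∩ Mei: 12:30-13:00, 14:00-15:30, 17:30-18:30.
Aarav ∩ Bianca ∩ Zara ∩ Clara ∩ Maria ∩ Mei ∩ Zane: 12:30-13:00, 14:00-15:30, 17:30-18:30.
The longest is 14:00-15:30 at 90 minutes.

90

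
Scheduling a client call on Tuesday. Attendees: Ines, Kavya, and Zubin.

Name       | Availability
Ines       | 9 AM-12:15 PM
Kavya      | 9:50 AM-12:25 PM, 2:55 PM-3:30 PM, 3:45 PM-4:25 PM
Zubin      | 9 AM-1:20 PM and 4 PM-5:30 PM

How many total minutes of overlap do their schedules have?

145

Ines ∩ Kavya: 09:50-12:15.
Ines ∩ Kavya ∩ Zubin: 09:50-12:15.
Those are the intersection windows.
That's a single block of 145 minutes.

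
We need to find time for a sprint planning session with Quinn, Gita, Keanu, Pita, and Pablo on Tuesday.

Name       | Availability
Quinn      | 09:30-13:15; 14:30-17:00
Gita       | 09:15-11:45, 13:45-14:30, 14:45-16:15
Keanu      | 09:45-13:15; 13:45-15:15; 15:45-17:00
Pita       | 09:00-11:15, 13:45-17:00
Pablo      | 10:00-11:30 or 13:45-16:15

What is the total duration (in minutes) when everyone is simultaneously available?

135

Quinn ∩ Gita: 09:30-11:45, 14:45-16:15.
Quinn ∩ Gita ∩ Keanu: 09:45-11:45, 14:45-15:15, 15:45-16:15.
Quinn ∩ Gita ∩ Keanu ∩ Pita: 09:45-11:15, 14:45-15:15, 15:45-16:15.
Quinn ∩ Gita ∩ Keanu ∩ Pita ∩ Pablo: 10:00-11:15, 14:45-15:15, 15:45-16:15.
Summing the common windows: 75 + 30 + 30 = 135 minutes.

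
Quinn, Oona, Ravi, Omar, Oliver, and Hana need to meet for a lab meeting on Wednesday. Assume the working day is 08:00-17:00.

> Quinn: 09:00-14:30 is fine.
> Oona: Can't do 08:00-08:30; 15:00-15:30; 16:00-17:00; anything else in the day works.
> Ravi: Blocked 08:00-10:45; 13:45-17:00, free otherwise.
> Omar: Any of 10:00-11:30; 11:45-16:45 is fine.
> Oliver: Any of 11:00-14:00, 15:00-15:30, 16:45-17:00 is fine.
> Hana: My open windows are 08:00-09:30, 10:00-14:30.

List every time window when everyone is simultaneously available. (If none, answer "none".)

Quinn free: 09:00-14:30.
Oona free: 08:30-15:00, 15:30-16:00 (invert busy blocks within the working day).
Ravi free: 10:45-13:45 (invert busy blocks within the working day).
Omar free: 10:00-11:30, 11:45-16:45.
Oliver free: 11:00-14:00, 15:00-15:30, 16:45-17:00.
Hana free: 08:00-09:30, 10:00-14:30.
Quinn ∩ Oona: 09:00-14:30.
Quinn ∩ Oona ∩ Ravi: 10:45-13:45.
Quinn ∩ Oona ∩ Ravi ∩ Omar: 10:45-11:30, 11:45-13:45.
Quinn ∩ Oona ∩ Ravi ∩ Omar ∩ Oliver: 11:00-11:30, 11:45-13:45.
Quinn ∩ Oona ∩ Ravi ∩ Omar ∩ Oliver ∩ Hana: 11:00-11:30, 11:45-13:45.

11:00-11:30, 11:45-13:45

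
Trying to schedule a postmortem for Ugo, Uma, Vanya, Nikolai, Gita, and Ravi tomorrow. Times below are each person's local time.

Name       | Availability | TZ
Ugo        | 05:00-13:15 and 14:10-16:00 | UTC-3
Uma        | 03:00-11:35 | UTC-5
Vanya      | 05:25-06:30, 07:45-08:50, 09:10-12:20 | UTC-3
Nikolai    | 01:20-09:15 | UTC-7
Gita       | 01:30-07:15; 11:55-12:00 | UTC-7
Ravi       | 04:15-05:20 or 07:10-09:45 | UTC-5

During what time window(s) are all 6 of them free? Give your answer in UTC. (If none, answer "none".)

Ugo in UTC: 08:00-16:15, 17:10-19:00 (add 3h to convert from UTC-3).
Uma in UTC: 08:00-16:35 (add 5h to convert from UTC-5).
Vanya in UTC: 08:25-09:30, 10:45-11:50, 12:10-15:20 (add 3h to convert from UTC-3).
Nikolai in UTC: 08:20-16:15 (add 7h to convert from UTC-7).
Gita in UTC: 08:30-14:15, 18:55-19:00 (add 7h to convert from UTC-7).
Ravi in UTC: 09:15-10:20, 12:10-14:45 (add 5h to convert from UTC-5).
Ugo ∩ Uma: 08:00-16:15.
Ugo ∩ Uma ∩ Vanya: 08:25-09:30, 10:45-11:50, 12:10-15:20.
Ugo ∩ Uma ∩ Vanya ∩ Nikolai: 08:25-09:30, 10:45-11:50, 12:10-15:20.
Ugo ∩ Uma ∩ Vanya ∩ Nikolai ∩ Gita: 08:30-09:30, 10:45-11:50, 12:10-14:15.
Ugo ∩ Uma ∩ Vanya ∩ Nikolai ∩ Gita ∩ Ravi: 09:15-09:30, 12:10-14:15.
Those are the intersection windows.

09:15-09:30, 12:10-14:15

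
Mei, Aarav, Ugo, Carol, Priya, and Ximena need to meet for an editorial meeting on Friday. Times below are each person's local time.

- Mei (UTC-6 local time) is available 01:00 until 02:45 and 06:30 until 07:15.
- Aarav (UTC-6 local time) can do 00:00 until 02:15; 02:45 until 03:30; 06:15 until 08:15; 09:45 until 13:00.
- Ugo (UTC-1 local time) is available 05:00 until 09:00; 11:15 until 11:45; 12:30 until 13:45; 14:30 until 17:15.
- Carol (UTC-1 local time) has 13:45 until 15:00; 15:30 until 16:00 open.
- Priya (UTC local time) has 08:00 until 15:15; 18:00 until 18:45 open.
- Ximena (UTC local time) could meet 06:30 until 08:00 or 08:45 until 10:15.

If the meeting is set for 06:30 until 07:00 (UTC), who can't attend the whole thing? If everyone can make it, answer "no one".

Carol, Mei, Priya

Mei in UTC: 07:00-08:45, 12:30-13:15 (add 6h to convert from UTC-6).
Aarav in UTC: 06:00-08:15, 08:45-09:30, 12:15-14:15, 15:45-19:00 (add 6h to convert from UTC-6).
Ugo in UTC: 06:00-10:00, 12:15-12:45, 13:30-14:45, 15:30-18:15 (add 1h to convert from UTC-1).
Carol in UTC: 14:45-16:00, 16:30-17:00 (add 1h to convert from UTC-1).
Priya in UTC: 08:00-15:15, 18:00-18:45.
Ximena in UTC: 06:30-08:00, 08:45-10:15.
Mei: not fully free for 06:30-07:00. Aarav: free for 06:30-07:00. Ugo: free for 06:30-07:00. Carol: not fully free for 06:30-07:00. Priya: not fully free for 06:30-07:00. Ximena: free for 06:30-07:00.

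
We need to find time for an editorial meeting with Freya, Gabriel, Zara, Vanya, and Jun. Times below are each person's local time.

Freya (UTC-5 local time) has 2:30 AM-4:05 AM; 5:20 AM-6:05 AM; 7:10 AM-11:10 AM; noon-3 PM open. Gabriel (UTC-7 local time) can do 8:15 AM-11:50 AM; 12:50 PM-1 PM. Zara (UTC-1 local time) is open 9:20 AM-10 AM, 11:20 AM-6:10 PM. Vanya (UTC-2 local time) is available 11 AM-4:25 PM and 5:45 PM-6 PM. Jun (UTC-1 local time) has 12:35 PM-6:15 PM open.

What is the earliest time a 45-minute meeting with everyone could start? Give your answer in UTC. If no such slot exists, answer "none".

Freya in UTC: 07:30-09:05, 10:20-11:05, 12:10-16:10, 17:00-20:00 (add 5h to convert from UTC-5).
Gabriel in UTC: 15:15-18:50, 19:50-20:00 (add 7h to convert from UTC-7).
Zara in UTC: 10:20-11:00, 12:20-19:10 (add 1h to convert from UTC-1).
Vanya in UTC: 13:00-18:25, 19:45-20:00 (add 2h to convert from UTC-2).
Jun in UTC: 13:35-19:15 (add 1h to convert from UTC-1).
Freya ∩ Gabriel: 15:15-16:10, 17:00-18:50, 19:50-20:00.
Freya ∩ Gabriel ∩ Zara: 15:15-16:10, 17:00-18:50.
Freya ∩ Gabriel ∩ Zara ∩ Vanya: 15:15-16:10, 17:00-18:25.
Freya ∩ Gabriel ∩ Zara ∩ Vanya ∩ Jun: 15:15-16:10, 17:00-18:25.
The first common window of at least 45 minutes is 15:15-16:10, so the earliest start is 15:15.

15:15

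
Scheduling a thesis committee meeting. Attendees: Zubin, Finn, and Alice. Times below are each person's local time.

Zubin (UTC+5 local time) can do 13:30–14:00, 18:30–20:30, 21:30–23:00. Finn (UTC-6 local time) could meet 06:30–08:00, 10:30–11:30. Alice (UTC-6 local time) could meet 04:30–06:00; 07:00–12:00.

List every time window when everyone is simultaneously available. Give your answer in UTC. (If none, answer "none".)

13:30-14:00, 16:30-17:30

Zubin in UTC: 08:30-09:00, 13:30-15:30, 16:30-18:00 (subtract 5h to convert from UTC+5).
Finn in UTC: 12:30-14:00, 16:30-17:30 (add 6h to convert from UTC-6).
Alice in UTC: 10:30-12:00, 13:00-18:00 (add 6h to convert from UTC-6).
Zubin ∩ Finn: 13:30-14:00, 16:30-17:30.
Zubin ∩ Finn ∩ Alice: 13:30-14:00, 16:30-17:30.
So the common availability across everyone is 13:30-14:00, 16:30-17:30.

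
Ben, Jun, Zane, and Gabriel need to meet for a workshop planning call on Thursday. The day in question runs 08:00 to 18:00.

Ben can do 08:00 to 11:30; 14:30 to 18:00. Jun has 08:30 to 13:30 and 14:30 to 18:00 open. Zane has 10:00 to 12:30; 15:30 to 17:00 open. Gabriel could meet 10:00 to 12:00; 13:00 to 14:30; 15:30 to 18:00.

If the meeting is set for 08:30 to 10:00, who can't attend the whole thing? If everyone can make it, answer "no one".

Ben: free for 08:30-10:00. Jun: free for 08:30-10:00. Zane: not fully free for 08:30-10:00. Gabriel: not fully free for 08:30-10:00.

Gabriel, Zane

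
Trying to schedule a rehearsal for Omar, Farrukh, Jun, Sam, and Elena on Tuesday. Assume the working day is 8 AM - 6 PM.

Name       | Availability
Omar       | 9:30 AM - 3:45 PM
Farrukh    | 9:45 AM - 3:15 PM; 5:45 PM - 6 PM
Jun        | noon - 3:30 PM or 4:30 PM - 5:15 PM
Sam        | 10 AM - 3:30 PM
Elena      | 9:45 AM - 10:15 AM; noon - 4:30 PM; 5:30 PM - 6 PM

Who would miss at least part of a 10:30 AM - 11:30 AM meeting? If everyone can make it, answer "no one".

Omar: free for 10:30-11:30. Farrukh: free for 10:30-11:30. Jun: not fully free for 10:30-11:30. Sam: free for 10:30-11:30. Elena: not fully free for 10:30-11:30.

Elena, Jun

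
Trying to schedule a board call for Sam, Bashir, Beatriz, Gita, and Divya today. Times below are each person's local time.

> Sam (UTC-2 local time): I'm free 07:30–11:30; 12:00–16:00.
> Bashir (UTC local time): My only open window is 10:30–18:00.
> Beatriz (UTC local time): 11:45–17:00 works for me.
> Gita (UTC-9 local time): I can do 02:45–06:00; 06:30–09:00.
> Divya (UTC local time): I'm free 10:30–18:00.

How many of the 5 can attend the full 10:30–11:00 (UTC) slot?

Sam in UTC: 09:30-13:30, 14:00-18:00 (add 2h to convert from UTC-2).
Bashir in UTC: 10:30-18:00.
Beatriz in UTC: 11:45-17:00.
Gita in UTC: 11:45-15:00, 15:30-18:00 (add 9h to convert from UTC-9).
Divya in UTC: 10:30-18:00.
Sam, Bashir, and Divya can make the full 10:30-11:00 slot — that's 3.

3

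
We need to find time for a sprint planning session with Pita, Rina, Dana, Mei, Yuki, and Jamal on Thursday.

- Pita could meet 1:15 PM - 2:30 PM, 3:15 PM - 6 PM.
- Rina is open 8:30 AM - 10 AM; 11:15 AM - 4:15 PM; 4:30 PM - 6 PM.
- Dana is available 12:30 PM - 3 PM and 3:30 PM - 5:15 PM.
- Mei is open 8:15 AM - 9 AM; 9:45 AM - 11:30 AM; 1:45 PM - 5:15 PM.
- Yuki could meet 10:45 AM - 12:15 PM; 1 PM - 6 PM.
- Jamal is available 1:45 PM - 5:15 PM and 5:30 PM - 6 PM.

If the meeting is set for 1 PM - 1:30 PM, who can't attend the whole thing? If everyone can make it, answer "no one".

Pita: not fully free for 13:00-13:30. Rina: free for 13:00-13:30. Dana: free for 13:00-13:30. Mei: not fully free for 13:00-13:30. Yuki: free for 13:00-13:30. Jamal: not fully free for 13:00-13:30.

Jamal, Mei, Pita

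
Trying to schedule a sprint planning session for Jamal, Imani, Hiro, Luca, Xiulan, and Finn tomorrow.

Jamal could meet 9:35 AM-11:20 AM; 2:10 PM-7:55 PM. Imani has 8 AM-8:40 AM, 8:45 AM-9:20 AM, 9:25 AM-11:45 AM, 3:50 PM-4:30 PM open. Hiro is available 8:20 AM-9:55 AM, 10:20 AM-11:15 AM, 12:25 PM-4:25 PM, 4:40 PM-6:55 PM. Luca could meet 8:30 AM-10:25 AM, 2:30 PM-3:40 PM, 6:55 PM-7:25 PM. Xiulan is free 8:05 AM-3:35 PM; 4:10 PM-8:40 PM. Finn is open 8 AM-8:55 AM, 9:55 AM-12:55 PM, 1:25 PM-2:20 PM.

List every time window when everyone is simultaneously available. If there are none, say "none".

10:20-10:25

Jamal ∩ Imani: 09:35-11:20, 15:50-16:30.
Jamal ∩ Imani ∩ Hiro: 09:35-09:55, 10:20-11:15, 15:50-16:25.
Jamal ∩ Imani ∩ Hiro ∩ Luca: 09:35-09:55, 10:20-10:25.
Jamal ∩ Imani ∩ Hiro ∩ Luca ∩ Xiulan: 09:35-09:55, 10:20-10:25.
Jamal ∩ Imani ∩ Hiro ∩ Luca ∩ Xiulan ∩ Finn: 10:20-10:25.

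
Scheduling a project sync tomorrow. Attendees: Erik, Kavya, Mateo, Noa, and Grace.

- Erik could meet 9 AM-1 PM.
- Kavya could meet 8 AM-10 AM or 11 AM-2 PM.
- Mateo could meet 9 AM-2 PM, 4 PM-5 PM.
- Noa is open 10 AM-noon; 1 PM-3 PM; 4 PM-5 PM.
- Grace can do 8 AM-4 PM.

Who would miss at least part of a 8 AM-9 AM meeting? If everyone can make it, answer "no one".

Erik, Mateo, Noa

Erik: not fully free for 08:00-09:00. Kavya: free for 08:00-09:00. Mateo: not fully free for 08:00-09:00. Noa: not fully free for 08:00-09:00. Grace: free for 08:00-09:00.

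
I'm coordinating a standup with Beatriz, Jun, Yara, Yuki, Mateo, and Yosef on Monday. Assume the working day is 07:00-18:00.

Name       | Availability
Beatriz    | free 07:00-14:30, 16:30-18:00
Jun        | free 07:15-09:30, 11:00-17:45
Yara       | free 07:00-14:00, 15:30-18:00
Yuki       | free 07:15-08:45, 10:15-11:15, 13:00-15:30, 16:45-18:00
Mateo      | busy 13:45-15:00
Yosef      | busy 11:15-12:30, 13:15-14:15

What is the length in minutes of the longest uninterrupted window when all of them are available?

Beatriz free: 07:00-14:30, 16:30-18:00.
Jun free: 07:15-09:30, 11:00-17:45.
Yara free: 07:00-14:00, 15:30-18:00.
Yuki free: 07:15-08:45, 10:15-11:15, 13:00-15:30, 16:45-18:00.
Mateo free: 07:00-13:45, 15:00-18:00 (invert busy blocks within the working day).
Yosef free: 07:00-11:15, 12:30-13:15, 14:15-18:00 (invert busy blocks within the working day).
Beatriz ∩ Jun: 07:15-09:30, 11:00-14:30, 16:30-17:45.
Beatriz ∩ Jun ∩ Yara: 07:15-09:30, 11:00-14:00, 16:30-17:45.
Beatriz ∩ Jun ∩ Yara ∩ Yuki: 07:15-08:45, 11:00-11:15, 13:00-14:00, 16:45-17:45.
Beatriz ∩ Jun ∩ Yara ∩ Yuki ∩ Mateo: 07:15-08:45, 11:00-11:15, 13:00-13:45, 16:45-17:45.
Beatriz ∩ Jun ∩ Yara ∩ Yuki ∩ Mateo ∩ Yosef: 07:15-08:45, 11:00-11:15, 13:00-13:15, 16:45-17:45.
So the common availability across everyone is 07:15-08:45, 11:00-11:15, 13:00-13:15, 16:45-17:45.
The longest is 07:15-08:45 at 90 minutes.

90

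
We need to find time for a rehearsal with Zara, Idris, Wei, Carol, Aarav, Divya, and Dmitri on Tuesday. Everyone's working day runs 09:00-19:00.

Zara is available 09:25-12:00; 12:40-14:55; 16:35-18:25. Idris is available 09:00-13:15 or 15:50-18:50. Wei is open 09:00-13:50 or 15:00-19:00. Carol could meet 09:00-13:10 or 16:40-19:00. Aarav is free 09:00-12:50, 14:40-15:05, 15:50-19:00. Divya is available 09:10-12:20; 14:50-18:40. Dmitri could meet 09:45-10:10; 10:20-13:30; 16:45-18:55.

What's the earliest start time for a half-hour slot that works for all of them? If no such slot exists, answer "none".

Zara ∩ Idris: 09:25-12:00, 12:40-13:15, 16:35-18:25.
Zara ∩ Idris ∩ Wei: 09:25-12:00, 12:40-13:15, 16:35-18:25.
Zara ∩ Idris ∩ Wei ∩ Carol: 09:25-12:00, 12:40-13:10, 16:40-18:25.
Zara ∩ Idris ∩ Wei ∩ Carol ∩ Aarav: 09:25-12:00, 12:40-12:50, 16:40-18:25.
Zara ∩ Idris ∩ Wei ∩ Carol ∩ Aarav ∩ Divya: 09:25-12:00, 16:40-18:25.
Zara ∩ Idris ∩ Wei ∩ Carol ∩ Aarav ∩ Divya ∩ Dmitri: 09:45-10:10, 10:20-12:00, 16:45-18:25.
Those are the intersection windows.
The first common window of at least 30 minutes is 10:20-12:00, so the earliest start is 10:20.

10:20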